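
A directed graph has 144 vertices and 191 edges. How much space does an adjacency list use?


Adjacency list: one list head per vertex + one entry per edge
Vertex heads: 144
Edge entries: 191
Total = 144 + 191 = 335


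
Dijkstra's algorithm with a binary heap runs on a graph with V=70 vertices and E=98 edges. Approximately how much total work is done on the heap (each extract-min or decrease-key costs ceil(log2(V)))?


Dijkstra with a binary heap: each vertex is extracted once, each edge may relax once.
Each heap operation costs O(log V).
V + E = 70 + 98 = 168
ceil(log2(70)) = 7 (since 2^6 = 64 < 70 <= 128 = 2^7)
Total heap work = (V+E) * ceil(log2(V)) = 168 * 7 = 1176


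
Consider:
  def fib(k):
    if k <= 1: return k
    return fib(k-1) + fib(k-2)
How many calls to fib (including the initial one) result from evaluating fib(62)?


Let C(m) = total calls to evaluate fib(m). Then C(0)=C(1)=1, and
C(m) = 1 + C(m-1) + C(m-2) for m >= 2.
Build the table (each entry = 1 + previous two):
  C(0) = 1
  C(1) = 1
  C(2) = 1 + 1 + 1 = 3
  C(3) = 1 + 3 + 1 = 5
  C(4) = 1 + 5 + 3 = 9
  C(5) = 1 + 9 + 5 = 15
  C(6) = 1 + 15 + 9 = 25
  C(7) = 1 + 25 + 15 = 41
  C(8) = 1 + 41 + 25 = 67
  C(9) = 1 + 67 + 41 = 109
  C(10) = 1 + 109 + 67 = 177
  C(11) = 1 + 177 + 109 = 287
  C(12) = 1 + 287 + 177 = 465
  C(13) = 1 + 465 + 287 = 753
  C(14) = 1 + 753 + 465 = 1219
  C(15) = 1 + 1219 + 753 = 1973
  C(16) = 1 + 1973 + 1219 = 3193
  C(17) = 1 + 3193 + 1973 = 5167
  C(18) = 1 + 5167 + 3193 = 8361
  C(19) = 1 + 8361 + 5167 = 13529
  C(20) = 1 + 13529 + 8361 = 21891
  C(21) = 1 + 21891 + 13529 = 35421
  C(22) = 1 + 35421 + 21891 = 57313
  C(23) = 1 + 57313 + 35421 = 92735
  C(24) = 1 + 92735 + 57313 = 150049
  C(25) = 1 + 150049 + 92735 = 242785
  C(26) = 1 + 242785 + 150049 = 392835
  C(27) = 1 + 392835 + 242785 = 635621
  C(28) = 1 + 635621 + 392835 = 1028457
  C(29) = 1 + 1028457 + 635621 = 1664079
  C(30) = 1 + 1664079 + 1028457 = 2692537
  C(31) = 1 + 2692537 + 1664079 = 4356617
  C(32) = 1 + 4356617 + 2692537 = 7049155
  C(33) = 1 + 7049155 + 4356617 = 11405773
  C(34) = 1 + 11405773 + 7049155 = 18454929
  C(35) = 1 + 18454929 + 11405773 = 29860703
  C(36) = 1 + 29860703 + 18454929 = 48315633
  C(37) = 1 + 48315633 + 29860703 = 78176337
  C(38) = 1 + 78176337 + 48315633 = 126491971
  C(39) = 1 + 126491971 + 78176337 = 204668309
  C(40) = 1 + 204668309 + 126491971 = 331160281
  C(41) = 1 + 331160281 + 204668309 = 535828591
  C(42) = 1 + 535828591 + 331160281 = 866988873
  C(43) = 1 + 866988873 + 535828591 = 1402817465
  C(44) = 1 + 1402817465 + 866988873 = 2269806339
  C(45) = 1 + 2269806339 + 1402817465 = 3672623805
  C(46) = 1 + 3672623805 + 2269806339 = 5942430145
  C(47) = 1 + 5942430145 + 3672623805 = 9615053951
  C(48) = 1 + 9615053951 + 5942430145 = 15557484097
  C(49) = 1 + 15557484097 + 9615053951 = 25172538049
  C(50) = 1 + 25172538049 + 15557484097 = 40730022147
  C(51) = 1 + 40730022147 + 25172538049 = 65902560197
  C(52) = 1 + 65902560197 + 40730022147 = 106632582345
  C(53) = 1 + 106632582345 + 65902560197 = 172535142543
  C(54) = 1 + 172535142543 + 106632582345 = 279167724889
  C(55) = 1 + 279167724889 + 172535142543 = 451702867433
  C(56) = 1 + 451702867433 + 279167724889 = 730870592323
  C(57) = 1 + 730870592323 + 451702867433 = 1182573459757
  C(58) = 1 + 1182573459757 + 730870592323 = 1913444052081
  C(59) = 1 + 1913444052081 + 1182573459757 = 3096017511839
  C(60) = 1 + 3096017511839 + 1913444052081 = 5009461563921
  C(61) = 1 + 5009461563921 + 3096017511839 = 8105479075761
  C(62) = 1 + 8105479075761 + 5009461563921 = 13114940639683
Total calls for fib(62) = 13114940639683


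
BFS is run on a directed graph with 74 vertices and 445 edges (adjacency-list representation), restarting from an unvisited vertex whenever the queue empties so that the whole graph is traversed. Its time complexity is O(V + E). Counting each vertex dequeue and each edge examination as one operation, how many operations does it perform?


A full BFS traversal dequeues each vertex exactly once and examines each directed edge exactly once.
V = 74 (vertex processing cost)
E = 445 (edge examination cost)
Total operations proportional to V + E = 74 + 445 = 519


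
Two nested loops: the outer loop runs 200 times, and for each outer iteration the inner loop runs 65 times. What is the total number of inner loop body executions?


Outer loop: 200 iterations
Inner loop: 65 iterations per outer iteration
Total = 200 * 65 = 13000


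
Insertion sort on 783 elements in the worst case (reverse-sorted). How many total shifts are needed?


In the worst case (reverse-sorted), each element shifts past all previous:
  Element 1: 1 shifts
  Element 2: 2 shifts
  Element 3: 3 shifts
  Element 4: 4 shifts
  Element 5: 5 shifts
  ...
  Element 782: 782 shifts
Total = 1 + 2 + ... + 782
= 783*(783-1)/2 = 306153


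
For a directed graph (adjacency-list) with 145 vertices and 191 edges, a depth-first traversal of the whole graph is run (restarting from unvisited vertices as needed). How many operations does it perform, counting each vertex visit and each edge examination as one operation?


A full DFS traversal visits each vertex once and examines each edge once.
V = 145
E = 191
Sum = 145 + 191 = 336


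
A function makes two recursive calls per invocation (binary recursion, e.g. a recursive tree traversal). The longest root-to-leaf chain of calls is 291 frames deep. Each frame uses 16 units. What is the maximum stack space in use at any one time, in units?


Binary recursion: the two calls run one after the other, so only one root-to-leaf chain of frames is on the stack at a time.
Maximum depth (longest chain) = 291 frames
Each frame = 16 units
Max stack space = 291 * 16 = 4656


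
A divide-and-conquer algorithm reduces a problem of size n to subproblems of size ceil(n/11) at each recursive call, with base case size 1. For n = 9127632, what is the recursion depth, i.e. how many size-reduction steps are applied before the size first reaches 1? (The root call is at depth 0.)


Each step divides the size by 11 (rounding up); after k steps the size is ceil(n/11^k), which equals 1 exactly when 11^k >= n.
So the depth is the smallest k with 11^k >= 9127632, i.e. ceil(log_11(9127632)).
11^6 = 1771561 < 9127632 <= 19487171 = 11^7
Recursion depth = 7


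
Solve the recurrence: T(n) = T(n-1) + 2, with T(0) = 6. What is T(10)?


Unrolling the recurrence:
T(10) = T(9) + 2
       = T(8) + 2 + 2
       = T(7) + 2*3
       ...
       = T(0) + 2*10
       = 6 + 20 = 26


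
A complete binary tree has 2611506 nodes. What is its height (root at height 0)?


In a complete binary tree, level k holds nodes 2^k .. 2^(k+1)-1 (1-indexed).
Height = floor(log2(n)) = floor(log2(2611506)) = 21
Check: 2^21 = 2097152 <= 2611506 < 4194304 = 2^22


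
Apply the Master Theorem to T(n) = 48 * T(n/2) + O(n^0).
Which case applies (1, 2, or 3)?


The Master Theorem: T(n) = a*T(n/b) + O(n^c)
  a = 48, b = 2, c = 0
log_b(a) = log_2(48) ~ 5.585
Compare b^c with a: 2^0 = 1 < 48, so c < log_b(a).
Since c < log_b(a), Case 1 applies.
T(n) = O(n^(log_2 48)) ~ O(n^5.585)
Master Theorem case = 1


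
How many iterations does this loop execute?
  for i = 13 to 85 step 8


The loop variable i takes values starting at 13 and increments by 8 each iteration.
Sequence: i = 13, 21, 29, 37, 45, 53, 61, 69, 77, ...
The upper bound 85 is inclusive, so the count is floor((last - first) / step) + 1:
floor((85 - 13) / 8) + 1 = floor(72/8) + 1 = 9 + 1 = 10


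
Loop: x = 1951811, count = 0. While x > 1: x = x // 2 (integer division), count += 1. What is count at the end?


The variable x halves each step:
x = 1951811 -> 975905 -> 487952 -> 243976 -> 121988 -> 60994 -> 30497 -> 15248 -> 7624 -> 3812 -> 1906 -> 953 -> 476 -> 238 -> 119 -> 59 -> 29 -> 14 -> 7 -> 3 -> 1
Number of halvings = floor(log2(1951811)) = 20


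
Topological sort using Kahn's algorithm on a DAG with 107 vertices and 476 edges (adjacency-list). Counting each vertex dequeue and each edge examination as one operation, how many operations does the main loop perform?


Kahn's algorithm:
  1. Compute in-degrees: O(V + E)
  2. Process queue: each vertex dequeued once (O(V))
     each edge examined once (O(E))
Total = V + E = 107 + 476 = 583


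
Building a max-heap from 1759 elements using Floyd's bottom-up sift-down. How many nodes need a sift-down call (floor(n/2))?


In a heap of 1759 elements (0-indexed array):
  Last element index: 1758
  Parent of last element: floor((1758 - 1) / 2) = 878
  Internal nodes: indices 0 to 878
  Count = floor(1759/2) = 879


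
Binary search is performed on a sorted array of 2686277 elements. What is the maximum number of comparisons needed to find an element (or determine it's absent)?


Binary search halves the search space each comparison:
  Step 1: search space = 2686277 -> 1343138
  Step 2: search space = 1343138 -> 671569
  Step 3: search space = 671569 -> 335784
  Step 4: search space = 335784 -> 167892
  Step 5: search space = 167892 -> 83946
  Step 6: search space = 83946 -> 41973
  Step 7: search space = 41973 -> 20986
  Step 8: search space = 20986 -> 10493
  Step 9: search space = 10493 -> 5246
  Step 10: search space = 5246 -> 2623
  Step 11: search space = 2623 -> 1311
  Step 12: search space = 1311 -> 655
  Step 13: search space = 655 -> 327
  Step 14: search space = 327 -> 163
  Step 15: search space = 163 -> 81
  Step 16: search space = 81 -> 40
  Step 17: search space = 40 -> 20
  Step 18: search space = 20 -> 10
  Step 19: search space = 10 -> 5
  Step 20: search space = 5 -> 2
  Step 21: search space = 2 -> 1
  Step 22: search space = 1 (final check)
Maximum comparisons = floor(log2(2686277)) + 1 = 21 + 1 = 22


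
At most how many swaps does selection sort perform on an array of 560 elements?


Each of the 559 passes places one element in its final position.
Pass 1: swap minimum into position 0
Pass 2: swap minimum of remaining into position 1
...
Pass 559: last two elements, one swap
Maximum swaps = 560 - 1 = 559


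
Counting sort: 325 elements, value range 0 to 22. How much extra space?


n = 325 (output array)
k = 23 (count array for 23 distinct values)
Extra space = 325 + 23 = 348


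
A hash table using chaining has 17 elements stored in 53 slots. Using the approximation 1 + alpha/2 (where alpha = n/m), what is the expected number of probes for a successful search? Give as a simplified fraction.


Load factor alpha = n/m = 17/53
Expected probes = 1 + alpha/2 = 1 + 17/(2*53)
= 1 + 17/106
= 106/106 + 17/106
= 123/106


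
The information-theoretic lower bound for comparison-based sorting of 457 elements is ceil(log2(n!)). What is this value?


A binary decision tree of height h has at most 2^h leaves and needs at least n! of them, so h >= ceil(log2(n!)).
457! is far too large to multiply out, so use Stirling's series:
  ln(n!) ~ n ln n - n + (1/2) ln(2 pi n) + 1/(12n)  (error below 1/(360 n^3), negligible here)
  ln(457) = 6.1246834
  n ln n = 457 * 6.1246834 = 2798.9803
  (1/2) ln(2 pi * 457) = (1/2) ln(2871.4157) = 3.9813
  1/(12*457) = 0.0002
  ln(457!) ~ 2798.9803 - 457 + 3.9813 + 0.0002 = 2345.9618
Convert to base 2: log2(457!) = 2345.9618 / ln 2 = 2345.9618 / 0.69314718 = 3384.5075
ceil(3384.5075) = 3385


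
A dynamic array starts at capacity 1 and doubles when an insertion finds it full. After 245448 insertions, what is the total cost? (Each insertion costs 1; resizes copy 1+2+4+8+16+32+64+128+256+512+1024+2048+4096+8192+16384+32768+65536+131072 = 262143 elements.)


Insertion cost: 245448 (one per element)
Resizes occur just before inserting elements 2, 3, 5, 9, ...
Elements copied at each resize: 1 + 2 + 4 + 8 + 16 + 32 + 64 + 128 + 256 + 512 + 1024 + 2048 + 4096 + 8192 + 16384 + 32768 + 65536 + 131072
Sum of copies = 262143 (geometric series: 2^k - 1)
Total = 245448 + 262143 = 507591


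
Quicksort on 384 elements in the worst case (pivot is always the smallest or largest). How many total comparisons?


In the worst case, each partition step picks the worst pivot:
  Partition 1: 383 comparisons (n-1 elements to compare)
  Partition 2: 382 comparisons
  Partition 3: 381 comparisons
  Partition 4: 380 comparisons
  Partition 5: 379 comparisons
  ...
  Last partition: 0 comparisons
Total = (n-1) + (n-2) + ... + 1 + 0 = n*(n-1)/2
= 384*383/2 = 73536


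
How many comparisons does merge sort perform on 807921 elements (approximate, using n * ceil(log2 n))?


Recursion depth: ceil(log2(807921)) = 20
Each recursion level merges n = 807921 elements
Total = 807921 * 20 = 16158420


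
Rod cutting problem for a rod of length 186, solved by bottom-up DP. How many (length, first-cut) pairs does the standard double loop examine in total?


For each subproblem length i = 1..186, the inner loop considers i possible first cuts.
Total = 1 + 2 + ... + 186
= 186*(186+1)/2
= 186*187/2 = 17391


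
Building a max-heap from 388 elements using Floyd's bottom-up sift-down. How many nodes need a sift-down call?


In a heap of 388 elements (0-indexed array):
  Last element index: 387
  Parent of last element: floor((387 - 1) / 2) = 193
  Internal nodes: indices 0 to 193
  Count = floor(388/2) = 194


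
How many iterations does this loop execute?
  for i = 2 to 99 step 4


The loop variable i takes values starting at 2 and increments by 4 each iteration.
Sequence: i = 2, 6, 10, 14, 18, 22, 26, 30, 34, ...
The upper bound 99 is inclusive, so the count is floor((last - first) / step) + 1:
floor((99 - 2) / 4) + 1 = floor(97/4) + 1 = 24 + 1 = 25


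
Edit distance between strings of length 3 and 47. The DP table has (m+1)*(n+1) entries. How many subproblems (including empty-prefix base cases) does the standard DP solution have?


The table includes base cases (empty prefixes).
Rows: (m+1) = 4
Columns: (n+1) = 48
Total = 4 * 48 = 192


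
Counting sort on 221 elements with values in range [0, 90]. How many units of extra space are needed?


Output array size: 221 (to store sorted result)
Count array size: 91 (one slot per possible value, range 0 to 90)
Total extra space = 221 + 91 = 312


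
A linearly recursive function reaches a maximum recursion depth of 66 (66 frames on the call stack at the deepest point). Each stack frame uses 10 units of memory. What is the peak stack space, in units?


Maximum recursion depth = 66 frames
Memory per frame = 10 units
Total stack space = depth * frame_size
= 66 * 10 = 660


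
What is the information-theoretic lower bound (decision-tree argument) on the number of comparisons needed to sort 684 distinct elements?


A binary decision tree of height h has at most 2^h leaves and needs at least n! of them, so h >= ceil(log2(n!)).
684! is far too large to multiply out, so use Stirling's series:
  ln(n!) ~ n ln n - n + (1/2) ln(2 pi n) + 1/(12n)  (error below 1/(360 n^3), negligible here)
  ln(684) = 6.5279579
  n ln n = 684 * 6.5279579 = 4465.1232
  (1/2) ln(2 pi * 684) = (1/2) ln(4297.6988) = 4.1829
  1/(12*684) = 0.0001
  ln(684!) ~ 4465.1232 - 684 + 4.1829 + 0.0001 = 3785.3062
Convert to base 2: log2(684!) = 3785.3062 / ln 2 = 3785.3062 / 0.69314718 = 5461.0425
ceil(5461.0425) = 5462


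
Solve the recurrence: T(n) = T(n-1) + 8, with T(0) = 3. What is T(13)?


Unrolling the recurrence:
T(13) = T(12) + 8
       = T(11) + 8 + 8
       = T(10) + 8*3
       ...
       = T(0) + 8*13
       = 3 + 104 = 107


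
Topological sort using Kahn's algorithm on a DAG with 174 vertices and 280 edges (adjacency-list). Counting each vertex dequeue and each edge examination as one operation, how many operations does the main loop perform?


Kahn's algorithm:
  1. Compute in-degrees: O(V + E)
  2. Process queue: each vertex dequeued once (O(V))
     each edge examined once (O(E))
Total = V + E = 174 + 280 = 454


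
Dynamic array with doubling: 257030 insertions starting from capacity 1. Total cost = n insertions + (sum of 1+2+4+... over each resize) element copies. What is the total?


n = 257030
Insertion costs: 257030
Resizes copy 1, 2, 4, ... up to the largest power of 2 that is <= n-1 = 257029, i.e. 131072.
Copy costs = 1 + 2 + 4 + 8 + 16 + 32 + 64 + 128 + 256 + 512 + 1024 + 2048 + 4096 + 8192 + 16384 + 32768 + 65536 + 131072 = 262143
Total = 257030 + 262143 = 519173


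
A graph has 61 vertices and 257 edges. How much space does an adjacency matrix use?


Adjacency matrix: V x V grid of entries
Space = V^2 = 61^2 = 61 * 61 = 3721


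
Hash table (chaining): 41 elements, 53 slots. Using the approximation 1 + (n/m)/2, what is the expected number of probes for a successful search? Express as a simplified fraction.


Computing expected probes:
alpha = 41/53
= 1 + alpha/2
= 1 + 41/(2*53)
= (2*53 + 41) / (2*53)
= 147/106


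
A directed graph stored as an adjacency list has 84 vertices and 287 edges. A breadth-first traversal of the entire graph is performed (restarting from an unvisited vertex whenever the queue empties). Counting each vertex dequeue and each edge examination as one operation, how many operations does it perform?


A full BFS traversal dequeues each vertex once and examines each edge once.
Vertex visits: 84
Edge visits: 287
V + E = 84 + 287 = 371


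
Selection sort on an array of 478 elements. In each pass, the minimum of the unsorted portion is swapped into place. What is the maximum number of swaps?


Selection sort performs one swap per pass:
  Pass 1: find min in positions 0 to 477, swap with position 0
  Pass 2: find min in positions 1 to 477, swap with position 1
  Pass 3: find min in positions 2 to 477, swap with position 2
  Pass 4: find min in positions 3 to 477, swap with position 3
  Pass 5: find min in positions 4 to 477, swap with position 4
  ... (472 more passes)
Total passes (and swaps) = n - 1 = 478 - 1 = 477


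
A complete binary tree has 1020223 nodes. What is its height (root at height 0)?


In a complete binary tree, level k holds nodes 2^k .. 2^(k+1)-1 (1-indexed).
Height = floor(log2(n)) = floor(log2(1020223)) = 19
Check: 2^19 = 524288 <= 1020223 < 1048576 = 2^20


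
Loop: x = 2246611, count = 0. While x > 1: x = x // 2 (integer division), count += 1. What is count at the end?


The variable x halves each step:
x = 2246611 -> 1123305 -> 561652 -> 280826 -> 140413 -> 70206 -> 35103 -> 17551 -> 8775 -> 4387 -> 2193 -> 1096 -> 548 -> 274 -> 137 -> 68 -> 34 -> 17 -> 8 -> 4 -> 2 -> 1
Number of halvings = floor(log2(2246611)) = 21


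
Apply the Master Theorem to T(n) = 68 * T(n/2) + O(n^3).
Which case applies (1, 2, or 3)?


The Master Theorem: T(n) = a*T(n/b) + O(n^c)
  a = 68, b = 2, c = 3
log_b(a) = log_2(68) ~ 6.087
Compare b^c with a: 2^3 = 8 < 68, so c < log_b(a).
Since c < log_b(a), Case 1 applies.
T(n) = O(n^(log_2 68)) ~ O(n^6.087)
Master Theorem case = 1


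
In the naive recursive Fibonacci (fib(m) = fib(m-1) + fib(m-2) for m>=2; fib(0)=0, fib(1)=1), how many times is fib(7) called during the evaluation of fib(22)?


Let N(m) = number of times fib(m) is called while evaluating fib(22).
N(22) = 1 (the initial call).
N(21) = 1 (only fib(22) calls it).
For 1 <= m <= 20: fib(m) is called by fib(m+1) and fib(m+2), so
  N(m) = N(m+1) + N(m+2).
fib(0) is called only by fib(2), so N(0) = N(2).
Walk down from m=22:
  N(22)=1, N(21)=1, N(20)=2, N(19)=3, N(18)=5, N(17)=8, N(16)=13, N(15)=21, N(14)=34, N(13)=55, N(12)=89, N(11)=144, N(10)=233, N(9)=377, N(8)=610, N(7)=987
N(7) = 987


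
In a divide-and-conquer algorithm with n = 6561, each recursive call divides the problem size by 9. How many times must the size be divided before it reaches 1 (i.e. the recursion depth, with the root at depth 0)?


Number of divisions = log_9(6561)
Sizes: 6561 -> 729 -> 81 -> 9 -> 1 (4 divisions)
Recursion depth = 4


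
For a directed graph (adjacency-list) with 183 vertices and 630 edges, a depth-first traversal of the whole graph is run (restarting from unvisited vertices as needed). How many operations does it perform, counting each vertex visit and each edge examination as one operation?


A full DFS traversal visits each vertex once and examines each edge once.
V = 183
E = 630
Sum = 183 + 630 = 813


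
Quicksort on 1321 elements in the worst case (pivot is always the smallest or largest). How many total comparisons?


In the worst case, each partition step picks the worst pivot:
  Partition 1: 1320 comparisons (n-1 elements to compare)
  Partition 2: 1319 comparisons
  Partition 3: 1318 comparisons
  Partition 4: 1317 comparisons
  Partition 5: 1316 comparisons
  ...
  Last partition: 0 comparisons
Total = (n-1) + (n-2) + ... + 1 + 0 = n*(n-1)/2
= 1321*1320/2 = 871860


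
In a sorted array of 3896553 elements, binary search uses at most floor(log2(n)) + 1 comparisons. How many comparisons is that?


Halving sequence: 3896553 -> 1948276 -> 974138 -> 487069 -> 243534 -> 121767 -> 60883 -> 30441 -> 15220 -> 7610 -> 3805 -> 1902 -> 951 -> 475 -> 237 -> 118 -> 59 -> 29 -> 14 -> 7 -> 3 -> 1
Number of halvings = 21
Max comparisons = 21 + 1 = 22


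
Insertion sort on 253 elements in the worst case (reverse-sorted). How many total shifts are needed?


In the worst case (reverse-sorted), each element shifts past all previous:
  Element 1: 1 shifts
  Element 2: 2 shifts
  Element 3: 3 shifts
  Element 4: 4 shifts
  Element 5: 5 shifts
  ...
  Element 252: 252 shifts
Total = 1 + 2 + ... + 252
= 253*(253-1)/2 = 31878


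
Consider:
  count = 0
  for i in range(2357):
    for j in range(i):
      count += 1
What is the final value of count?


For each i, the inner loop runs i times:
  i=0: inner runs 0 times
  i=1: inner runs 1 time
  i=2: inner runs 2 times
  i=3: inner runs 3 times
  i=4: inner runs 4 times
  i=5: inner runs 5 times
  i=6: inner runs 6 times
  i=7: inner runs 7 times
  ...
Total = 0 + 1 + 2 + ... + 2356 = 2357*(2357-1)/2 = 2776546


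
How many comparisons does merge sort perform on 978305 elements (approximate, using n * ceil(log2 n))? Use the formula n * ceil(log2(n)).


Recursion depth: ceil(log2(978305)) = 20
Each recursion level merges n = 978305 elements
Total = 978305 * 20 = 19566100


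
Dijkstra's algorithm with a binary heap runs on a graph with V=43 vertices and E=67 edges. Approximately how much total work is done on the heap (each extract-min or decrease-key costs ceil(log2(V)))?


Dijkstra with a binary heap: each vertex is extracted once, each edge may relax once.
Each heap operation costs O(log V).
V + E = 43 + 67 = 110
ceil(log2(43)) = 6 (since 2^5 = 32 < 43 <= 64 = 2^6)
Total heap work = (V+E) * ceil(log2(V)) = 110 * 6 = 660


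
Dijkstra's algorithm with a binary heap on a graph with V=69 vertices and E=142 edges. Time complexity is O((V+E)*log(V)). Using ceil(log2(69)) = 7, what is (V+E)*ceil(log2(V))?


Dijkstra with a binary heap: each vertex is extracted once, each edge may relax once.
Each heap operation costs O(log V).
V + E = 69 + 142 = 211
ceil(log2(69)) = 7 (since 2^6 = 64 < 69 <= 128 = 2^7)
Total heap work = (V+E) * ceil(log2(V)) = 211 * 7 = 1477


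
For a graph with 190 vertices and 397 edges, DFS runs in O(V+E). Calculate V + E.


A full DFS traversal visits each vertex once and examines each edge once.
V = 190
E = 397
Sum = 190 + 397 = 587


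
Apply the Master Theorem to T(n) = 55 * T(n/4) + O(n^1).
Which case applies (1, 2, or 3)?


The Master Theorem: T(n) = a*T(n/b) + O(n^c)
  a = 55, b = 4, c = 1
log_b(a) = log_4(55) ~ 2.891
Compare b^c with a: 4^1 = 4 < 55, so c < log_b(a).
Since c < log_b(a), Case 1 applies.
T(n) = O(n^(log_4 55)) ~ O(n^2.891)
Master Theorem case = 1


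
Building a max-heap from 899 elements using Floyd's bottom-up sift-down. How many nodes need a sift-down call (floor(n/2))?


In a heap of 899 elements (0-indexed array):
  Last element index: 898
  Parent of last element: floor((898 - 1) / 2) = 448
  Internal nodes: indices 0 to 448
  Count = floor(899/2) = 449


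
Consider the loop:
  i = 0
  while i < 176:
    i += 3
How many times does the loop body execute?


Starting at i = 0, each iteration adds 3.
Iterations until i >= 176:
  Iteration 1: i = 0 -> i = 3
  Iteration 2: i = 3 -> i = 6
  Iteration 3: i = 6 -> i = 9
  Iteration 4: i = 9 -> i = 12
  Iteration 5: i = 12 -> i = 15
  Iteration 6: i = 15 -> i = 18
  Iteration 7: i = 18 -> i = 21
  Iteration 8: i = 21 -> i = 24
  ... continuing ...
Total iterations = ceil(176/3) = 59


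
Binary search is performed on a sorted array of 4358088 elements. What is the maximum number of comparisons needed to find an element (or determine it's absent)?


Binary search halves the search space each comparison:
  Step 1: search space = 4358088 -> 2179044
  Step 2: search space = 2179044 -> 1089522
  Step 3: search space = 1089522 -> 544761
  Step 4: search space = 544761 -> 272380
  Step 5: search space = 272380 -> 136190
  Step 6: search space = 136190 -> 68095
  Step 7: search space = 68095 -> 34047
  Step 8: search space = 34047 -> 17023
  Step 9: search space = 17023 -> 8511
  Step 10: search space = 8511 -> 4255
  Step 11: search space = 4255 -> 2127
  Step 12: search space = 2127 -> 1063
  Step 13: search space = 1063 -> 531
  Step 14: search space = 531 -> 265
  Step 15: search space = 265 -> 132
  Step 16: search space = 132 -> 66
  Step 17: search space = 66 -> 33
  Step 18: search space = 33 -> 16
  Step 19: search space = 16 -> 8
  Step 20: search space = 8 -> 4
  Step 21: search space = 4 -> 2
  Step 22: search space = 2 -> 1
  Step 23: search space = 1 (final check)
Maximum comparisons = floor(log2(4358088)) + 1 = 22 + 1 = 23


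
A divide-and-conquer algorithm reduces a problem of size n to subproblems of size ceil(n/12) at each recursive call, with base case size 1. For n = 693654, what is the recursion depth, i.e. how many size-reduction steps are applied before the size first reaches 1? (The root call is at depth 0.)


Each step divides the size by 12 (rounding up); after k steps the size is ceil(n/12^k), which equals 1 exactly when 12^k >= n.
So the depth is the smallest k with 12^k >= 693654, i.e. ceil(log_12(693654)).
12^5 = 248832 < 693654 <= 2985984 = 12^6
Recursion depth = 6


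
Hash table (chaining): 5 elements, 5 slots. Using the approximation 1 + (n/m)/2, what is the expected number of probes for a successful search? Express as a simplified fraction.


Computing expected probes:
alpha = 5/5
= 1 + alpha/2
= 1 + 5/(2*5)
= (2*5 + 5) / (2*5)
= 15/10 = 3/2


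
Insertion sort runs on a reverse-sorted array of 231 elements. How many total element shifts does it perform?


Sum of shifts = 1 + 2 + 3 + ... + 230
= 231 * 230 / 2
= 53130 / 2
= 26565


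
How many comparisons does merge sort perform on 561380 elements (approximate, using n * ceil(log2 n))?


Recursion depth: ceil(log2(561380)) = 20
Each recursion level merges n = 561380 elements
Total = 561380 * 20 = 11227600


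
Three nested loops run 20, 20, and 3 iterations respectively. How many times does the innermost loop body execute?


Loop 1 (outermost): 20 iterations
Loop 2 (middle): 20 iterations per outer
Loop 3 (innermost): 3 iterations per middle
Total = 20 * 20 * 3 = 1200


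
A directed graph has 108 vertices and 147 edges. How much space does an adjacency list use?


Adjacency list: one list head per vertex + one entry per edge
Vertex heads: 108
Edge entries: 147
Total = 108 + 147 = 255


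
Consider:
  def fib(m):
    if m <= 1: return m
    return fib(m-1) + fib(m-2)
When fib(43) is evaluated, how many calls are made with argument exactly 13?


Let N(m) = number of times fib(m) is called while evaluating fib(43).
N(43) = 1 (the initial call).
N(42) = 1 (only fib(43) calls it).
For 1 <= m <= 41: fib(m) is called by fib(m+1) and fib(m+2), so
  N(m) = N(m+1) + N(m+2).
fib(0) is called only by fib(2), so N(0) = N(2).
Walk down from m=43:
  N(43)=1, N(42)=1, N(41)=2, N(40)=3, N(39)=5, N(38)=8, N(37)=13, N(36)=21, N(35)=34, N(34)=55, N(33)=89, N(32)=144, N(31)=233, N(30)=377, N(29)=610, N(28)=987, N(27)=1597, N(26)=2584, N(25)=4181, N(24)=6765, N(23)=10946, N(22)=17711, N(21)=28657, N(20)=46368, N(19)=75025, N(18)=121393, N(17)=196418, N(16)=317811, N(15)=514229, N(14)=832040, N(13)=1346269
N(13) = 1346269


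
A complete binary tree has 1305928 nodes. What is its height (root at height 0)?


In a complete binary tree, level k holds nodes 2^k .. 2^(k+1)-1 (1-indexed).
Height = floor(log2(n)) = floor(log2(1305928)) = 20
Check: 2^20 = 1048576 <= 1305928 < 2097152 = 2^21


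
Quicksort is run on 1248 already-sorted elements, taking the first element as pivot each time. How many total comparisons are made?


Sum of comparisons per partition:
1247 + 1246 + ... + 1 + 0
= 1248 * (1248 - 1) / 2
= 1248 * 1247 / 2
= 778128


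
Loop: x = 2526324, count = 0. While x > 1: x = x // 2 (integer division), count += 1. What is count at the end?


The variable x halves each step:
x = 2526324 -> 1263162 -> 631581 -> 315790 -> 157895 -> 78947 -> 39473 -> 19736 -> 9868 -> 4934 -> 2467 -> 1233 -> 616 -> 308 -> 154 -> 77 -> 38 -> 19 -> 9 -> 4 -> 2 -> 1
Number of halvings = floor(log2(2526324)) = 21


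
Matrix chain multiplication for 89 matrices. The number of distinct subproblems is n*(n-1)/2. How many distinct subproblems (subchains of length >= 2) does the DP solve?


Subproblems are indexed by (i, j) where i < j.
Number of such pairs = n*(n-1)/2
= 89 * 88 / 2
= 3916


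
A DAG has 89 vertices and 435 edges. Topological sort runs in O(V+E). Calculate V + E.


V = 89 (vertex processing)
E = 435 (edge processing)
V + E = 89 + 435 = 524


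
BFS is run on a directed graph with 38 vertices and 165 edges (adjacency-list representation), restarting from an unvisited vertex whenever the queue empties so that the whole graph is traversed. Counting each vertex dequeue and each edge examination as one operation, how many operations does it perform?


A full BFS traversal dequeues each vertex exactly once and examines each directed edge exactly once.
V = 38 (vertex processing cost)
E = 165 (edge examination cost)
Total operations proportional to V + E = 38 + 165 = 203


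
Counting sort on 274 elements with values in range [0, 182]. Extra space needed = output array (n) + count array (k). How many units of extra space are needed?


Output array size: 274 (to store sorted result)
Count array size: 183 (one slot per possible value, range 0 to 182)
Total extra space = 274 + 183 = 457


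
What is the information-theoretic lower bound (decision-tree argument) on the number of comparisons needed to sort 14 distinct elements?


A binary decision tree of height h has at most 2^h leaves and needs at least n! of them, so h >= ceil(log2(n!)).
Compute 14! as a running product:
  x2 = 2, x3 = 6, x4 = 24, x5 = 120
  x6 = 720, x7 = 5040, x8 = 40320, x9 = 362880
  x10 = 3628800, x11 = 39916800, x12 = 479001600, x13 = 6227020800
  x14 = 87178291200
14! = 87178291200
Bracket between powers of 2:
  2^36 = 68719476736 < 87178291200 <= 137438953472 = 2^37
So ceil(log2(14!)) = 37


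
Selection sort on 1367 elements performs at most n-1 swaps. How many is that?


Each of the 1366 passes places one element in its final position.
Pass 1: swap minimum into position 0
Pass 2: swap minimum of remaining into position 1
...
Pass 1366: last two elements, one swap
Maximum swaps = 1367 - 1 = 1366


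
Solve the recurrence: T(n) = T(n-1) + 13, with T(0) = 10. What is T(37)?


Unrolling the recurrence:
T(37) = T(36) + 13
       = T(35) + 13 + 13
       = T(34) + 13*3
       ...
       = T(0) + 13*37
       = 10 + 481 = 491


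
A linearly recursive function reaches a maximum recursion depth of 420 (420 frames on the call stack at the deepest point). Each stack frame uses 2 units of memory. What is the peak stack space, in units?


Maximum recursion depth = 420 frames
Memory per frame = 2 units
Total stack space = depth * frame_size
= 420 * 2 = 840


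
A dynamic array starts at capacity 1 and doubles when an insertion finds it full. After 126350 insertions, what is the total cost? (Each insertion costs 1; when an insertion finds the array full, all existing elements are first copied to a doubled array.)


Insertion cost: 126350 (one per element)
Resizes occur just before inserting elements 2, 3, 5, 9, ...
Elements copied at each resize: 1 + 2 + 4 + 8 + 16 + 32 + 64 + 128 + 256 + 512 + 1024 + 2048 + 4096 + 8192 + 16384 + 32768 + 65536
Sum of copies = 131071 (geometric series: 2^k - 1)
Total = 126350 + 131071 = 257421


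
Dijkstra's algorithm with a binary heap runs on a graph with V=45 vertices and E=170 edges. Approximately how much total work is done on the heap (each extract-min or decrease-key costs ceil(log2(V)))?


Dijkstra with a binary heap: each vertex is extracted once, each edge may relax once.
Each heap operation costs O(log V).
V + E = 45 + 170 = 215
ceil(log2(45)) = 6 (since 2^5 = 32 < 45 <= 64 = 2^6)
Total heap work = (V+E) * ceil(log2(V)) = 215 * 6 = 1290


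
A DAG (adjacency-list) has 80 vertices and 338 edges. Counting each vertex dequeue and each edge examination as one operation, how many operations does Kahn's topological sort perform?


V = 80 (vertex processing)
E = 338 (edge processing)
V + E = 80 + 338 = 418


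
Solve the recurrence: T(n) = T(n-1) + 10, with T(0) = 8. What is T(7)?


Unrolling the recurrence:
T(7) = T(6) + 10
       = T(5) + 10 + 10
       = T(4) + 10*3
       ...
       = T(0) + 10*7
       = 8 + 70 = 78


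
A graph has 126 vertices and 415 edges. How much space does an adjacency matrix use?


Adjacency matrix: V x V grid of entries
Space = V^2 = 126^2 = 126 * 126 = 15876


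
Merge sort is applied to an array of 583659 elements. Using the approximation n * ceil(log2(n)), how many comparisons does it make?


Merge sort divides the array into halves recursively.
Number of levels = ceil(log2(583659)) = 20
At each level, approximately n = 583659 comparisons are needed for merging.
Total comparisons ~ n * ceil(log2(n)) = 583659 * 20 = 11673180


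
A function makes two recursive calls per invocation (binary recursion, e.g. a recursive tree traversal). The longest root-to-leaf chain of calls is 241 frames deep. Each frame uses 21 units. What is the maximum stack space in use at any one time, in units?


Binary recursion: the two calls run one after the other, so only one root-to-leaf chain of frames is on the stack at a time.
Maximum depth (longest chain) = 241 frames
Each frame = 21 units
Max stack space = 241 * 21 = 5061


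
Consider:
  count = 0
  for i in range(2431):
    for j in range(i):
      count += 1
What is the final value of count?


For each i, the inner loop runs i times:
  i=0: inner runs 0 times
  i=1: inner runs 1 time
  i=2: inner runs 2 times
  i=3: inner runs 3 times
  i=4: inner runs 4 times
  i=5: inner runs 5 times
  i=6: inner runs 6 times
  i=7: inner runs 7 times
  ...
Total = 0 + 1 + 2 + ... + 2430 = 2431*(2431-1)/2 = 2953665


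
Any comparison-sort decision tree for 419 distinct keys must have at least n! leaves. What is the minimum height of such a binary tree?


A binary decision tree of height h has at most 2^h leaves and needs at least n! of them, so h >= ceil(log2(n!)).
419! is far too large to multiply out, so use Stirling's series:
  ln(n!) ~ n ln n - n + (1/2) ln(2 pi n) + 1/(12n)  (error below 1/(360 n^3), negligible here)
  ln(419) = 6.0378709
  n ln n = 419 * 6.0378709 = 2529.8679
  (1/2) ln(2 pi * 419) = (1/2) ln(2632.6546) = 3.9379
  1/(12*419) = 0.0002
  ln(419!) ~ 2529.8679 - 419 + 3.9379 + 0.0002 = 2114.8060
Convert to base 2: log2(419!) = 2114.8060 / ln 2 = 2114.8060 / 0.69314718 = 3051.0201
ceil(3051.0201) = 3052


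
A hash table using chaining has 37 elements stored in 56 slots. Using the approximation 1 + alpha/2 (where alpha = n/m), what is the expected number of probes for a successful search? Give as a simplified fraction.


Load factor alpha = n/m = 37/56
Expected probes = 1 + alpha/2 = 1 + 37/(2*56)
= 1 + 37/112
= 112/112 + 37/112
= 149/112


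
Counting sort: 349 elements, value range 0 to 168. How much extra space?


n = 349 (output array)
k = 169 (count array for 169 distinct values)
Extra space = 349 + 169 = 518


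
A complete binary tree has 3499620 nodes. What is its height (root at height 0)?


In a complete binary tree, level k holds nodes 2^k .. 2^(k+1)-1 (1-indexed).
Height = floor(log2(n)) = floor(log2(3499620)) = 21
Check: 2^21 = 2097152 <= 3499620 < 4194304 = 2^22


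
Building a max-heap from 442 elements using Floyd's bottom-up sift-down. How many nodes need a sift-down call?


In a heap of 442 elements (0-indexed array):
  Last element index: 441
  Parent of last element: floor((441 - 1) / 2) = 220
  Internal nodes: indices 0 to 220
  Count = floor(442/2) = 221


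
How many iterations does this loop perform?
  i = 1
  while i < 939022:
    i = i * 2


The loop variable doubles each iteration:
i = 1 -> 2 -> 4 -> 8 -> 16 -> 32 -> 64 -> 128 -> 256 -> 512 -> 1024 -> 2048 -> 4096 -> 8192 -> 16384 -> 32768 -> 65536 -> 131072 -> 262144 -> 524288 -> 1048576 (stop, 1048576 >= 939022)
Number of doublings = ceil(log2(939022)) = 20


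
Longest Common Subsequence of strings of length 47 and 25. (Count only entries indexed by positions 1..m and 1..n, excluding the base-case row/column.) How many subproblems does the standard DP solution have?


DP table indexed by positions in both strings.
First string: 47 positions
Second string: 25 positions
Total = 47 * 25 = 1175


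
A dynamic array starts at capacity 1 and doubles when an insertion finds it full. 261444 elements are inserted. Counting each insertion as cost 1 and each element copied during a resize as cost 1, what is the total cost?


n = 261444
Insertion costs: 261444
Resizes copy 1, 2, 4, ... up to the largest power of 2 that is <= n-1 = 261443, i.e. 131072.
Copy costs = 1 + 2 + 4 + 8 + 16 + 32 + 64 + 128 + 256 + 512 + 1024 + 2048 + 4096 + 8192 + 16384 + 32768 + 65536 + 131072 = 262143
Total = 261444 + 262143 = 523587


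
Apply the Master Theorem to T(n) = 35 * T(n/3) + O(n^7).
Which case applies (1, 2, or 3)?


The Master Theorem: T(n) = a*T(n/b) + O(n^c)
  a = 35, b = 3, c = 7
log_b(a) = log_3(35) ~ 3.236
Compare b^c with a: 3^7 = 2187 > 35, so c > log_b(a).
Since c > log_b(a), Case 3 applies.
T(n) = O(n^7)
Master Theorem case = 3


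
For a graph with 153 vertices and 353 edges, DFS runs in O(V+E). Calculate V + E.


A full DFS traversal visits each vertex once and examines each edge once.
V = 153
E = 353
Sum = 153 + 353 = 506


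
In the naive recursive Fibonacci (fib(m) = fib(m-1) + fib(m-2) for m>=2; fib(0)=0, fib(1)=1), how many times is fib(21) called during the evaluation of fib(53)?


Let N(m) = number of times fib(m) is called while evaluating fib(53).
N(53) = 1 (the initial call).
N(52) = 1 (only fib(53) calls it).
For 1 <= m <= 51: fib(m) is called by fib(m+1) and fib(m+2), so
  N(m) = N(m+1) + N(m+2).
fib(0) is called only by fib(2), so N(0) = N(2).
Walk down from m=53:
  N(53)=1, N(52)=1, N(51)=2, N(50)=3, N(49)=5, N(48)=8, N(47)=13, N(46)=21, N(45)=34, N(44)=55, N(43)=89, N(42)=144, N(41)=233, N(40)=377, N(39)=610, N(38)=987, N(37)=1597, N(36)=2584, N(35)=4181, N(34)=6765, N(33)=10946, N(32)=17711, N(31)=28657, N(30)=46368, N(29)=75025, N(28)=121393, N(27)=196418, N(26)=317811, N(25)=514229, N(24)=832040, N(23)=1346269, N(22)=2178309, N(21)=3524578
N(21) = 3524578


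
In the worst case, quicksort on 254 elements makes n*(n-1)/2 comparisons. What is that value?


Sum of comparisons per partition:
253 + 252 + ... + 1 + 0
= 254 * (254 - 1) / 2
= 254 * 253 / 2
= 32131


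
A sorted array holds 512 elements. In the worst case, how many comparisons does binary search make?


Halving sequence: 512 -> 256 -> 128 -> 64 -> 32 -> 16 -> 8 -> 4 -> 2 -> 1
Number of halvings = 9
Max comparisons = 9 + 1 = 10


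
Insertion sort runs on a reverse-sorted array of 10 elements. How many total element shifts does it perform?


Sum of shifts = 1 + 2 + 3 + ... + 9
= 10 * 9 / 2
= 90 / 2
= 45


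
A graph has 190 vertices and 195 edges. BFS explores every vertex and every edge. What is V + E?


A full BFS traversal dequeues each vertex once and examines each edge once.
Vertex visits: 190
Edge visits: 195
V + E = 190 + 195 = 385
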